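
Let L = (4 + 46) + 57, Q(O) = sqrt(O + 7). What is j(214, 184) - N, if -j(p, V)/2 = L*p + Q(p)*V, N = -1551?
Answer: -44245 - 368*sqrt(221) ≈ -49716.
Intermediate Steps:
Q(O) = sqrt(7 + O)
L = 107 (L = 50 + 57 = 107)
j(p, V) = -214*p - 2*V*sqrt(7 + p) (j(p, V) = -2*(107*p + sqrt(7 + p)*V) = -2*(107*p + V*sqrt(7 + p)) = -214*p - 2*V*sqrt(7 + p))
j(214, 184) - N = (-214*214 - 2*184*sqrt(7 + 214)) - 1*(-1551) = (-45796 - 2*184*sqrt(221)) + 1551 = (-45796 - 368*sqrt(221)) + 1551 = -44245 - 368*sqrt(221)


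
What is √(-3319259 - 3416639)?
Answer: I*√6735898 ≈ 2595.4*I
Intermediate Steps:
√(-3319259 - 3416639) = √(-6735898) = I*√6735898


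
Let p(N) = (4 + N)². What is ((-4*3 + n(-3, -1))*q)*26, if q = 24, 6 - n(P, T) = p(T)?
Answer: -9360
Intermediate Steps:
n(P, T) = 6 - (4 + T)²
((-4*3 + n(-3, -1))*q)*26 = ((-4*3 + (6 - (4 - 1)²))*24)*26 = ((-12 + (6 - 1*3²))*24)*26 = ((-12 + (6 - 1*9))*24)*26 = ((-12 + (6 - 9))*24)*26 = ((-12 - 3)*24)*26 = -15*24*26 = -360*26 = -9360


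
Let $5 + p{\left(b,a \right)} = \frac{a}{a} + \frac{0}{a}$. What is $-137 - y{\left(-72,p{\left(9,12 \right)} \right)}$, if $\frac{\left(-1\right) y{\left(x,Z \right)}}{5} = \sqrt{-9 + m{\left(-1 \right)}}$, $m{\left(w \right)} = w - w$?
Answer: $-137 + 15 i \approx -137.0 + 15.0 i$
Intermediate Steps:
$m{\left(w \right)} = 0$
$p{\left(b,a \right)} = -4$ ($p{\left(b,a \right)} = -5 + \left(\frac{a}{a} + \frac{0}{a}\right) = -5 + \left(1 + 0\right) = -5 + 1 = -4$)
$y{\left(x,Z \right)} = - 15 i$ ($y{\left(x,Z \right)} = - 5 \sqrt{-9 + 0} = - 5 \sqrt{-9} = - 5 \cdot 3 i = - 15 i$)
$-137 - y{\left(-72,p{\left(9,12 \right)} \right)} = -137 - - 15 i = -137 + 15 i$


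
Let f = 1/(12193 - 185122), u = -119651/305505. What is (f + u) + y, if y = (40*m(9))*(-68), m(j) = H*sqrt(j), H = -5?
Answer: 718490271227572/17610224715 ≈ 40800.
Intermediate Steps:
u = -119651/305505 (u = -119651*1/305505 = -119651/305505 ≈ -0.39165)
f = -1/172929 (f = 1/(-172929) = -1/172929 ≈ -5.7827e-6)
m(j) = -5*sqrt(j)
y = 40800 (y = (40*(-5*sqrt(9)))*(-68) = (40*(-5*3))*(-68) = (40*(-15))*(-68) = -600*(-68) = 40800)
(f + u) + y = (-1/172929 - 119651/305505) + 40800 = -6897144428/17610224715 + 40800 = 718490271227572/17610224715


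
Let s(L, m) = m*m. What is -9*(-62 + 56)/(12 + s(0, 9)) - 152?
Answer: -4694/31 ≈ -151.42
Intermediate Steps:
s(L, m) = m**2
-9*(-62 + 56)/(12 + s(0, 9)) - 152 = -9*(-62 + 56)/(12 + 9**2) - 152 = -(-54)/(12 + 81) - 152 = -(-54)/93 - 152 = -9*(-2/31) - 152 = 18/31 - 152 = -4694/31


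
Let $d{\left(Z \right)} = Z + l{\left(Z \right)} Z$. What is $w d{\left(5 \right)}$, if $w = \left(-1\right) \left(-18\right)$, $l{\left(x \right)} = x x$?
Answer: $2340$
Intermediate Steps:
$l{\left(x \right)} = x^{2}$
$w = 18$
$d{\left(Z \right)} = Z + Z^{3}$ ($d{\left(Z \right)} = Z + Z^{2} Z = Z + Z^{3}$)
$w d{\left(5 \right)} = 18 \left(5 + 5^{3}\right) = 18 \left(5 + 125\right) = 18 \cdot 130 = 2340$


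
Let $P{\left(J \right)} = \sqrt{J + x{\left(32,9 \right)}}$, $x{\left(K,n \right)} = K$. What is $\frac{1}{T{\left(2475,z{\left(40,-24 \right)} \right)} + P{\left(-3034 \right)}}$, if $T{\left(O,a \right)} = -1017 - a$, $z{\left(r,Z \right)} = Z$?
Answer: $- \frac{993}{989051} - \frac{i \sqrt{3002}}{989051} \approx -0.001004 - 5.5397 \cdot 10^{-5} i$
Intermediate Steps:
$P{\left(J \right)} = \sqrt{32 + J}$ ($P{\left(J \right)} = \sqrt{J + 32} = \sqrt{32 + J}$)
$\frac{1}{T{\left(2475,z{\left(40,-24 \right)} \right)} + P{\left(-3034 \right)}} = \frac{1}{\left(-1017 - -24\right) + \sqrt{32 - 3034}} = \frac{1}{\left(-1017 + 24\right) + \sqrt{-3002}} = \frac{1}{-993 + i \sqrt{3002}}$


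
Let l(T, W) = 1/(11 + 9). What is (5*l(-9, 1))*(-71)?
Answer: -71/4 ≈ -17.750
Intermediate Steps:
l(T, W) = 1/20
(5*l(-9, 1))*(-71) = (5*(1/20))*(-71) = (1/4)*(-71) = -71/4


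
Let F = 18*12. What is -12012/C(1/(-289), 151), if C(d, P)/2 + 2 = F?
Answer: -3003/107 ≈ -28.065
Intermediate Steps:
F = 216
C(d, P) = 428 (C(d, P) = -4 + 2*216 = -4 + 432 = 428)
-12012/C(1/(-289), 151) = -12012/428 = -12012*1/428 = -3003/107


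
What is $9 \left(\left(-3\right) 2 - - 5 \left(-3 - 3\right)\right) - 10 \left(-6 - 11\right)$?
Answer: $-154$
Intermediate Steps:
$9 \left(\left(-3\right) 2 - - 5 \left(-3 - 3\right)\right) - 10 \left(-6 - 11\right) = 9 \left(-6 - \left(-5\right) \left(-6\right)\right) - 10 \left(-17\right) = 9 \left(-6 - 30\right) - -170 = 9 \left(-6 - 30\right) + 170 = 9 \left(-36\right) + 170 = -324 + 170 = -154$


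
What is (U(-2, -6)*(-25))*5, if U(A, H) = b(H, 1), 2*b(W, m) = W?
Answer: 375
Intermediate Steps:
b(W, m) = W/2
U(A, H) = H/2
(U(-2, -6)*(-25))*5 = (((½)*(-6))*(-25))*5 = -3*(-25)*5 = 75*5 = 375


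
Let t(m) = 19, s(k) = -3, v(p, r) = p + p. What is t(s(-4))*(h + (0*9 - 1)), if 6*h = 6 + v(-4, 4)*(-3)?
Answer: 76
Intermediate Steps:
v(p, r) = 2*p
h = 5 (h = (6 + (2*(-4))*(-3))/6 = (6 - 8*(-3))/6 = (6 + 24)/6 = (⅙)*30 = 5)
t(s(-4))*(h + (0*9 - 1)) = 19*(5 + (0*9 - 1)) = 19*(5 + (0 - 1)) = 19*(5 - 1) = 19*4 = 76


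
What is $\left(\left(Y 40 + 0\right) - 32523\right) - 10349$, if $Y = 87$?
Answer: $-39392$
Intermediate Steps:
$\left(\left(Y 40 + 0\right) - 32523\right) - 10349 = \left(\left(87 \cdot 40 + 0\right) - 32523\right) - 10349 = \left(\left(3480 + 0\right) - 32523\right) - 10349 = \left(3480 - 32523\right) - 10349 = -29043 - 10349 = -39392$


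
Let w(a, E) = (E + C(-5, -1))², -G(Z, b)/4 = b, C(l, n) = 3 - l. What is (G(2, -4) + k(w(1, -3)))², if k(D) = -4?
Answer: 144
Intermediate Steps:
G(Z, b) = -4*b
w(a, E) = (8 + E)² (w(a, E) = (E + (3 - 1*(-5)))² = (E + (3 + 5))² = (E + 8)² = (8 + E)²)
(G(2, -4) + k(w(1, -3)))² = (-4*(-4) - 4)² = (16 - 4)² = 12² = 144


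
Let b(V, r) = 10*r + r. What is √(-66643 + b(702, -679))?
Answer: 8*I*√1158 ≈ 272.24*I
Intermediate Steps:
b(V, r) = 11*r
√(-66643 + b(702, -679)) = √(-66643 + 11*(-679)) = √(-66643 - 7469) = √(-74112) = 8*I*√1158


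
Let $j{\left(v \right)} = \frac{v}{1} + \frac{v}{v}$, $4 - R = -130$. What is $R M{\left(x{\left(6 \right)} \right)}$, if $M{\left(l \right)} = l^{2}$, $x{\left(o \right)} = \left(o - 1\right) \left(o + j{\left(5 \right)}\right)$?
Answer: $482400$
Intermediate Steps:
$R = 134$ ($R = 4 - -130 = 4 + 130 = 134$)
$j{\left(v \right)} = 1 + v$ ($j{\left(v \right)} = v 1 + 1 = v + 1 = 1 + v$)
$x{\left(o \right)} = \left(-1 + o\right) \left(6 + o\right)$ ($x{\left(o \right)} = \left(o - 1\right) \left(o + \left(1 + 5\right)\right) = \left(-1 + o\right) \left(o + 6\right) = \left(-1 + o\right) \left(6 + o\right)$)
$R M{\left(x{\left(6 \right)} \right)} = 134 \left(-6 + 6^{2} + 5 \cdot 6\right)^{2} = 134 \left(-6 + 36 + 30\right)^{2} = 134 \cdot 60^{2} = 134 \cdot 3600 = 482400$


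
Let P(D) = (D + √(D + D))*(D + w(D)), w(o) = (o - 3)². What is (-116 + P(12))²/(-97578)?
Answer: -603788/48789 - 62000*√6/16263 ≈ -21.714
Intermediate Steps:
w(o) = (-3 + o)²
P(D) = (D + (-3 + D)²)*(D + √2*√D) (P(D) = (D + √(D + D))*(D + (-3 + D)²) = (D + √(2*D))*(D + (-3 + D)²) = (D + √2*√D)*(D + (-3 + D)²) = (D + (-3 + D)²)*(D + √2*√D))
(-116 + P(12))²/(-97578) = (-116 + (12² + 12*(-3 + 12)² + √2*12^(3/2) + √2*√12*(-3 + 12)²))²/(-97578) = (-116 + (144 + 12*9² + √2*(24*√3) + √2*(2*√3)*9²))²*(-1/97578) = (-116 + (144 + 12*81 + 24*√6 + √2*(2*√3)*81))²*(-1/97578) = (-116 + (144 + 972 + 24*√6 + 162*√6))²*(-1/97578) = (-116 + (1116 + 186*√6))²*(-1/97578) = (1000 + 186*√6)²*(-1/97578) = -(1000 + 186*√6)²/97578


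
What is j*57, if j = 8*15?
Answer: 6840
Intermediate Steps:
j = 120
j*57 = 120*57 = 6840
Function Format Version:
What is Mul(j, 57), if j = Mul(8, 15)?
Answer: 6840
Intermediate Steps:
j = 120
Mul(j, 57) = Mul(120, 57) = 6840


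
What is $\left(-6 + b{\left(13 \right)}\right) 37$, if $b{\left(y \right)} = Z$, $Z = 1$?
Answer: $-185$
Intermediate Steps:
$b{\left(y \right)} = 1$
$\left(-6 + b{\left(13 \right)}\right) 37 = \left(-6 + 1\right) 37 = \left(-5\right) 37 = -185$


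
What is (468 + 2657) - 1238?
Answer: 1887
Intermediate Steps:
(468 + 2657) - 1238 = 3125 - 1238 = 1887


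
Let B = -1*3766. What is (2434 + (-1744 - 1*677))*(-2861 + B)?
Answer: -86151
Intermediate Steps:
B = -3766
(2434 + (-1744 - 1*677))*(-2861 + B) = (2434 + (-1744 - 1*677))*(-2861 - 3766) = (2434 + (-1744 - 677))*(-6627) = (2434 - 2421)*(-6627) = 13*(-6627) = -86151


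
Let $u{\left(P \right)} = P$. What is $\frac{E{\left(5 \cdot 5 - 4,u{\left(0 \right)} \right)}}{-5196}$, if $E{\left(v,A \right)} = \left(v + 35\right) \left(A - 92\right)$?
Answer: $\frac{1288}{1299} \approx 0.99153$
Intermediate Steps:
$E{\left(v,A \right)} = \left(-92 + A\right) \left(35 + v\right)$ ($E{\left(v,A \right)} = \left(35 + v\right) \left(-92 + A\right) = \left(-92 + A\right) \left(35 + v\right)$)
$\frac{E{\left(5 \cdot 5 - 4,u{\left(0 \right)} \right)}}{-5196} = \frac{-3220 - 92 \left(5 \cdot 5 - 4\right) + 35 \cdot 0 + 0 \left(5 \cdot 5 - 4\right)}{-5196} = \left(-3220 - 92 \left(25 - 4\right) + 0 + 0 \left(25 - 4\right)\right) \left(- \frac{1}{5196}\right) = \left(-3220 - 1932 + 0 + 0 \cdot 21\right) \left(- \frac{1}{5196}\right) = \left(-3220 - 1932 + 0 + 0\right) \left(- \frac{1}{5196}\right) = \left(-5152\right) \left(- \frac{1}{5196}\right) = \frac{1288}{1299}$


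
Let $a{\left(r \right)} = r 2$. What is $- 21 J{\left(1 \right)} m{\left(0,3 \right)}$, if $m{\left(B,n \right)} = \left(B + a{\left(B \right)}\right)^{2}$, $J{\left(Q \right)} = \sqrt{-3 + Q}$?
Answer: $0$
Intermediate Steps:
$a{\left(r \right)} = 2 r$
$m{\left(B,n \right)} = 9 B^{2}$ ($m{\left(B,n \right)} = \left(B + 2 B\right)^{2} = \left(3 B\right)^{2} = 9 B^{2}$)
$- 21 J{\left(1 \right)} m{\left(0,3 \right)} = - 21 \sqrt{-3 + 1} \cdot 9 \cdot 0^{2} = - 21 \sqrt{-2} \cdot 9 \cdot 0 = - 21 i \sqrt{2} \cdot 0 = 0$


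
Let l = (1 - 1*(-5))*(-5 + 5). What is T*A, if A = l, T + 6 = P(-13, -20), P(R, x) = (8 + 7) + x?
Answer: 0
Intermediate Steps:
P(R, x) = 15 + x
T = -11 (T = -6 + (15 - 20) = -6 - 5 = -11)
l = 0 (l = (1 + 5)*0 = 6*0 = 0)
A = 0
T*A = -11*0 = 0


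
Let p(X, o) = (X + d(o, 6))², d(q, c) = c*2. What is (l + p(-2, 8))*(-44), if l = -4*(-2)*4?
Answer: -5808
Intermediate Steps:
d(q, c) = 2*c
p(X, o) = (12 + X)² (p(X, o) = (X + 2*6)² = (X + 12)² = (12 + X)²)
l = 32 (l = 8*4 = 32)
(l + p(-2, 8))*(-44) = (32 + (12 - 2)²)*(-44) = (32 + 10²)*(-44) = (32 + 100)*(-44) = 132*(-44) = -5808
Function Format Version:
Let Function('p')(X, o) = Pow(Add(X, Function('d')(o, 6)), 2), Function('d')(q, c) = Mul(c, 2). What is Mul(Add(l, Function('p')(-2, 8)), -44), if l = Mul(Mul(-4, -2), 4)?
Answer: -5808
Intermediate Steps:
Function('d')(q, c) = Mul(2, c)
Function('p')(X, o) = Pow(Add(12, X), 2) (Function('p')(X, o) = Pow(Add(X, Mul(2, 6)), 2) = Pow(Add(X, 12), 2) = Pow(Add(12, X), 2))
l = 32 (l = Mul(8, 4) = 32)
Mul(Add(l, Function('p')(-2, 8)), -44) = Mul(Add(32, Pow(Add(12, -2), 2)), -44) = Mul(Add(32, Pow(10, 2)), -44) = Mul(Add(32, 100), -44) = Mul(132, -44) = -5808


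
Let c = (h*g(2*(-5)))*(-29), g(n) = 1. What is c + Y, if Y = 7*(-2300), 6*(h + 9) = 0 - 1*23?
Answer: -94367/6 ≈ -15728.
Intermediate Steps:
h = -77/6 (h = -9 + (0 - 1*23)/6 = -9 + (0 - 23)/6 = -9 + (1/6)*(-23) = -9 - 23/6 = -77/6 ≈ -12.833)
Y = -16100
c = 2233/6 (c = -77/6*1*(-29) = -77/6*(-29) = 2233/6 ≈ 372.17)
c + Y = 2233/6 - 16100 = -94367/6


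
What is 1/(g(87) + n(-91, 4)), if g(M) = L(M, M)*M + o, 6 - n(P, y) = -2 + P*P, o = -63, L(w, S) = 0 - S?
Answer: -1/15905 ≈ -6.2873e-5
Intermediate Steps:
L(w, S) = -S
n(P, y) = 8 - P**2 (n(P, y) = 6 - (-2 + P*P) = 6 - (-2 + P**2) = 6 + (2 - P**2) = 8 - P**2)
g(M) = -63 - M**2 (g(M) = (-M)*M - 63 = -M**2 - 63 = -63 - M**2)
1/(g(87) + n(-91, 4)) = 1/((-63 - 1*87**2) + (8 - 1*(-91)**2)) = 1/((-63 - 1*7569) + (8 - 1*8281)) = 1/((-63 - 7569) + (8 - 8281)) = 1/(-7632 - 8273) = 1/(-15905) = -1/15905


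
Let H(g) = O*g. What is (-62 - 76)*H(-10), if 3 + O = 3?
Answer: 0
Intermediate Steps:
O = 0 (O = -3 + 3 = 0)
H(g) = 0 (H(g) = 0*g = 0)
(-62 - 76)*H(-10) = (-62 - 76)*0 = -138*0 = 0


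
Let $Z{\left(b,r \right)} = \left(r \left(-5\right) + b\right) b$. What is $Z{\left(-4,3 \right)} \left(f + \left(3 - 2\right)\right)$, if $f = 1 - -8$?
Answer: $760$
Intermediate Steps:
$f = 9$ ($f = 1 + 8 = 9$)
$Z{\left(b,r \right)} = b \left(b - 5 r\right)$ ($Z{\left(b,r \right)} = \left(- 5 r + b\right) b = \left(b - 5 r\right) b = b \left(b - 5 r\right)$)
$Z{\left(-4,3 \right)} \left(f + \left(3 - 2\right)\right) = - 4 \left(-4 - 15\right) \left(9 + \left(3 - 2\right)\right) = \left(-4\right) \left(-19\right) \left(9 + 1\right) = 76 \cdot 10 = 760$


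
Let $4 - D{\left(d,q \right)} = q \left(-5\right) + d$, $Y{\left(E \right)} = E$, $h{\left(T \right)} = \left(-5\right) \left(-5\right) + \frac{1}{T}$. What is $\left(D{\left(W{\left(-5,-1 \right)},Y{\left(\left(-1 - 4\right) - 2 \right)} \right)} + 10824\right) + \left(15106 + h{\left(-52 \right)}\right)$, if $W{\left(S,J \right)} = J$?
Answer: $\frac{1348099}{52} \approx 25925.0$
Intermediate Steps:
$h{\left(T \right)} = 25 + \frac{1}{T}$
$D{\left(d,q \right)} = 4 - d + 5 q$ ($D{\left(d,q \right)} = 4 - \left(q \left(-5\right) + d\right) = 4 - \left(- 5 q + d\right) = 4 - \left(d - 5 q\right) = 4 - d + 5 q$)
$\left(D{\left(W{\left(-5,-1 \right)},Y{\left(\left(-1 - 4\right) - 2 \right)} \right)} + 10824\right) + \left(15106 + h{\left(-52 \right)}\right) = \left(\left(4 - -1 + 5 \left(\left(-1 - 4\right) - 2\right)\right) + 10824\right) + \left(15106 + \left(25 + \frac{1}{-52}\right)\right) = \left(\left(4 + 1 + 5 \left(-5 - 2\right)\right) + 10824\right) + \left(15106 + \left(25 - \frac{1}{52}\right)\right) = \left(\left(4 + 1 + 5 \left(-7\right)\right) + 10824\right) + \left(15106 + \frac{1299}{52}\right) = \left(\left(4 + 1 - 35\right) + 10824\right) + \frac{786811}{52} = \left(-30 + 10824\right) + \frac{786811}{52} = 10794 + \frac{786811}{52} = \frac{1348099}{52}$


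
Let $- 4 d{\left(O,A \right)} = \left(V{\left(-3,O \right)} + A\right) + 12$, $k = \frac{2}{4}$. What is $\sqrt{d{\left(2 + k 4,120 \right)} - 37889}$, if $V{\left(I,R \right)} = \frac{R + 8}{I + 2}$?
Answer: $i \sqrt{37919} \approx 194.73 i$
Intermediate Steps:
$V{\left(I,R \right)} = \frac{8 + R}{2 + I}$
$k = \frac{1}{2}$ ($k = 2 \cdot \frac{1}{4} = \frac{1}{2} \approx 0.5$)
$d{\left(O,A \right)} = -1 - \frac{A}{4} + \frac{O}{4}$ ($d{\left(O,A \right)} = - \frac{\left(\frac{8 + O}{2 - 3} + A\right) + 12}{4} = - \frac{\left(\frac{8 + O}{-1} + A\right) + 12}{4} = - \frac{\left(- (8 + O) + A\right) + 12}{4} = - \frac{\left(\left(-8 - O\right) + A\right) + 12}{4} = - \frac{\left(-8 + A - O\right) + 12}{4} = - \frac{4 + A - O}{4} = -1 - \frac{A}{4} + \frac{O}{4}$)
$\sqrt{d{\left(2 + k 4,120 \right)} - 37889} = \sqrt{\left(-1 - 30 + \frac{2 + \frac{1}{2} \cdot 4}{4}\right) - 37889} = \sqrt{\left(-1 - 30 + \frac{2 + 2}{4}\right) - 37889} = \sqrt{\left(-1 - 30 + \frac{1}{4} \cdot 4\right) - 37889} = \sqrt{\left(-1 - 30 + 1\right) - 37889} = \sqrt{-30 - 37889} = \sqrt{-37919} = i \sqrt{37919}$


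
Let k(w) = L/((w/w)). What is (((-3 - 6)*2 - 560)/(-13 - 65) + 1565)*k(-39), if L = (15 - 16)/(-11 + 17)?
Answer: -30662/117 ≈ -262.07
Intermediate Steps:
L = -⅙ (L = -1/6 = -1*⅙ = -⅙ ≈ -0.16667)
k(w) = -⅙ (k(w) = -1/(6*(w/w)) = -⅙/1 = -⅙*1 = -⅙)
(((-3 - 6)*2 - 560)/(-13 - 65) + 1565)*k(-39) = (((-3 - 6)*2 - 560)/(-13 - 65) + 1565)*(-⅙) = ((-9*2 - 560)/(-78) + 1565)*(-⅙) = ((-18 - 560)*(-1/78) + 1565)*(-⅙) = (-578*(-1/78) + 1565)*(-⅙) = (289/39 + 1565)*(-⅙) = (61324/39)*(-⅙) = -30662/117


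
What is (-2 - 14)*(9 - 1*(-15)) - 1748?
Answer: -2132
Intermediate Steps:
(-2 - 14)*(9 - 1*(-15)) - 1748 = -16*(9 + 15) - 1748 = -16*24 - 1748 = -384 - 1748 = -2132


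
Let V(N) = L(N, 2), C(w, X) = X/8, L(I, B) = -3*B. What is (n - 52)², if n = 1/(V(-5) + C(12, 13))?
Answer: 3341584/1225 ≈ 2727.8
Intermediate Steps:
C(w, X) = X/8 (C(w, X) = X*(⅛) = X/8)
V(N) = -6 (V(N) = -3*2 = -6)
n = -8/35 (n = 1/(-6 + (⅛)*13) = 1/(-6 + 13/8) = 1/(-35/8) = -8/35 ≈ -0.22857)
(n - 52)² = (-8/35 - 52)² = (-1828/35)² = 3341584/1225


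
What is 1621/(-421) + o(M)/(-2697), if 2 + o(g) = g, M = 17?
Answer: -1459384/378479 ≈ -3.8559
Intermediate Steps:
o(g) = -2 + g
1621/(-421) + o(M)/(-2697) = 1621/(-421) + (-2 + 17)/(-2697) = 1621*(-1/421) + 15*(-1/2697) = -1621/421 - 5/899 = -1459384/378479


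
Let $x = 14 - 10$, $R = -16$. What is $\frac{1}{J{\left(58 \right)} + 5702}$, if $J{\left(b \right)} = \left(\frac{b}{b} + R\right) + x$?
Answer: $\frac{1}{5691} \approx 0.00017572$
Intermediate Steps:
$x = 4$ ($x = 14 - 10 = 4$)
$J{\left(b \right)} = -11$ ($J{\left(b \right)} = \left(\frac{b}{b} - 16\right) + 4 = \left(1 - 16\right) + 4 = -15 + 4 = -11$)
$\frac{1}{J{\left(58 \right)} + 5702} = \frac{1}{-11 + 5702} = \frac{1}{5691}$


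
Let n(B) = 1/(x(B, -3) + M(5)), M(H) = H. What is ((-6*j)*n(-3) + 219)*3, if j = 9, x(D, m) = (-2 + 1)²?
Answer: 630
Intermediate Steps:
x(D, m) = 1 (x(D, m) = (-1)² = 1)
n(B) = ⅙ (n(B) = 1/(1 + 5) = 1/6 = ⅙)
((-6*j)*n(-3) + 219)*3 = (-6*9*(⅙) + 219)*3 = (-54*⅙ + 219)*3 = (-9 + 219)*3 = 210*3 = 630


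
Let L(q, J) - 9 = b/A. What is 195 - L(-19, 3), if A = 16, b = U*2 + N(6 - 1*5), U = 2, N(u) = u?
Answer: 2971/16 ≈ 185.69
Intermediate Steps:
b = 5 (b = 2*2 + (6 - 1*5) = 4 + (6 - 5) = 4 + 1 = 5)
L(q, J) = 149/16 (L(q, J) = 9 + 5/16 = 149/16)
195 - L(-19, 3) = 195 - 1*149/16 = 195 - 149/16 = 2971/16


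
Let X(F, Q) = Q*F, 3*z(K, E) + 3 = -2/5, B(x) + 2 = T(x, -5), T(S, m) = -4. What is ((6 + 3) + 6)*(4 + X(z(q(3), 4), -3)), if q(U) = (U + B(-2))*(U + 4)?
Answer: 111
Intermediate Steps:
B(x) = -6 (B(x) = -2 - 4 = -6)
q(U) = (-6 + U)*(4 + U) (q(U) = (U - 6)*(U + 4) = (-6 + U)*(4 + U))
z(K, E) = -17/15 (z(K, E) = -1 + (-2/5)/3 = -1 + (-2*1/5)/3 = -1 + (1/3)*(-2/5) = -1 - 2/15 = -17/15)
X(F, Q) = F*Q
((6 + 3) + 6)*(4 + X(z(q(3), 4), -3)) = ((6 + 3) + 6)*(4 - 17/15*(-3)) = (9 + 6)*(4 + 17/5) = 15*(37/5) = 111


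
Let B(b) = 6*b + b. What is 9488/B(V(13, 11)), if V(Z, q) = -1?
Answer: -9488/7 ≈ -1355.4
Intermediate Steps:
B(b) = 7*b
9488/B(V(13, 11)) = 9488/((7*(-1))) = 9488/(-7) = 9488*(-⅐) = -9488/7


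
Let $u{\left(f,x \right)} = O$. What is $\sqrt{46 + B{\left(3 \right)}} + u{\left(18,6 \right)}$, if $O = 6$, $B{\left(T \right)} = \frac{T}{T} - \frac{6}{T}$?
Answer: $6 + 3 \sqrt{5} \approx 12.708$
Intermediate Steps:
$B{\left(T \right)} = 1 - \frac{6}{T}$
$u{\left(f,x \right)} = 6$
$\sqrt{46 + B{\left(3 \right)}} + u{\left(18,6 \right)} = \sqrt{46 + \frac{-6 + 3}{3}} + 6 = \sqrt{46 + \frac{1}{3} \left(-3\right)} + 6 = \sqrt{46 - 1} + 6 = \sqrt{45} + 6 = 3 \sqrt{5} + 6 = 6 + 3 \sqrt{5}$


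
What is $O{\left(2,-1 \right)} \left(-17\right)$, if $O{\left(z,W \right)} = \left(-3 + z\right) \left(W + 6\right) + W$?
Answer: $102$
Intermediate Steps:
$O{\left(z,W \right)} = W + \left(-3 + z\right) \left(6 + W\right)$ ($O{\left(z,W \right)} = \left(-3 + z\right) \left(6 + W\right) + W = W + \left(-3 + z\right) \left(6 + W\right)$)
$O{\left(2,-1 \right)} \left(-17\right) = \left(-18 - -2 + 6 \cdot 2 - 2\right) \left(-17\right) = \left(-18 + 2 + 12 - 2\right) \left(-17\right) = \left(-6\right) \left(-17\right) = 102$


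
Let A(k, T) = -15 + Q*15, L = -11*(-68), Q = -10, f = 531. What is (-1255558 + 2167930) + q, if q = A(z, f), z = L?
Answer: 912207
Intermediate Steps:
L = 748
z = 748
A(k, T) = -165 (A(k, T) = -15 - 10*15 = -15 - 150 = -165)
q = -165
(-1255558 + 2167930) + q = (-1255558 + 2167930) - 165 = 912372 - 165 = 912207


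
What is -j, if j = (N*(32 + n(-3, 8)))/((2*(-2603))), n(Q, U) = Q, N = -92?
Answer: -1334/2603 ≈ -0.51249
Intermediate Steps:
j = 1334/2603 (j = (-92*(32 - 3))/((2*(-2603))) = -92*29/(-5206) = -2668*(-1/5206) = 1334/2603 ≈ 0.51249)
-j = -1*1334/2603 = -1334/2603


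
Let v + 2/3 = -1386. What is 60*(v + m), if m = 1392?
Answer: 320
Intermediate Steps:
v = -4160/3 (v = -⅔ - 1386 = -4160/3 ≈ -1386.7)
60*(v + m) = 60*(-4160/3 + 1392) = 60*(16/3) = 320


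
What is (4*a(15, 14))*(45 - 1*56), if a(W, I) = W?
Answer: -660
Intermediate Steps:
(4*a(15, 14))*(45 - 1*56) = (4*15)*(45 - 1*56) = 60*(45 - 56) = 60*(-11) = -660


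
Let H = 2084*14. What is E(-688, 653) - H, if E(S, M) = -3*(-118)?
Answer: -28822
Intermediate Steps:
E(S, M) = 354
H = 29176
E(-688, 653) - H = 354 - 1*29176 = 354 - 29176 = -28822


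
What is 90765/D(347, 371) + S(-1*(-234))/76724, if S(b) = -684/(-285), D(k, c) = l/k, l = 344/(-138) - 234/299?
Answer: -208419441211797/21674530 ≈ -9.6159e+6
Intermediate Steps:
l = -226/69 (l = 344*(-1/138) - 234*1/299 = -172/69 - 18/23 = -226/69 ≈ -3.2754)
D(k, c) = -226/(69*k)
S(b) = 12/5 (S(b) = -684*(-1/285) = 12/5)
90765/D(347, 371) + S(-1*(-234))/76724 = 90765/((-226/69/347)) + (12/5)/76724 = 90765/((-226/69*1/347)) + (12/5)*(1/76724) = 90765/(-226/23943) + 3/95905 = 90765*(-23943/226) + 3/95905 = -2173186395/226 + 3/95905 = -208419441211797/21674530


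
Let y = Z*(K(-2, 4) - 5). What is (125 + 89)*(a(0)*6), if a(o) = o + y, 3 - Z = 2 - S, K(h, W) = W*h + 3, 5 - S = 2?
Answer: -51360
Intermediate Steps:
S = 3 (S = 5 - 1*2 = 5 - 2 = 3)
K(h, W) = 3 + W*h
Z = 4 (Z = 3 - (2 - 1*3) = 3 - (2 - 3) = 3 - 1*(-1) = 3 + 1 = 4)
y = -40 (y = 4*((3 + 4*(-2)) - 5) = 4*((3 - 8) - 5) = 4*(-5 - 5) = 4*(-10) = -40)
a(o) = -40 + o (a(o) = o - 40 = -40 + o)
(125 + 89)*(a(0)*6) = (125 + 89)*((-40 + 0)*6) = 214*(-40*6) = 214*(-240) = -51360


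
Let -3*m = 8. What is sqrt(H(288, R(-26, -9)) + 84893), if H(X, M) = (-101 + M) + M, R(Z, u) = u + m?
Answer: sqrt(762918)/3 ≈ 291.15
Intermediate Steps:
m = -8/3 (m = -1/3*8 = -8/3 ≈ -2.6667)
R(Z, u) = -8/3 + u (R(Z, u) = u - 8/3 = -8/3 + u)
H(X, M) = -101 + 2*M
sqrt(H(288, R(-26, -9)) + 84893) = sqrt((-101 + 2*(-8/3 - 9)) + 84893) = sqrt((-101 + 2*(-35/3)) + 84893) = sqrt((-101 - 70/3) + 84893) = sqrt(-373/3 + 84893) = sqrt(254306/3) = sqrt(762918)/3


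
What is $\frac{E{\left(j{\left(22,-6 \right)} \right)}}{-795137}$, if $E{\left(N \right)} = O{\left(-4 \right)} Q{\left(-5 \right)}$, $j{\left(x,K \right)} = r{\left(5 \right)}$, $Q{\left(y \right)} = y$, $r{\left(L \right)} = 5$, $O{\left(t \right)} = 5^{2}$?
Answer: $\frac{125}{795137} \approx 0.00015721$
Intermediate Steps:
$O{\left(t \right)} = 25$
$j{\left(x,K \right)} = 5$
$E{\left(N \right)} = -125$ ($E{\left(N \right)} = 25 \left(-5\right) = -125$)
$\frac{E{\left(j{\left(22,-6 \right)} \right)}}{-795137} = - \frac{125}{-795137} = \left(-125\right) \left(- \frac{1}{795137}\right) = \frac{125}{795137}$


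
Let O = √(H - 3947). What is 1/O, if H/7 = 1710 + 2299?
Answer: √6029/12058 ≈ 0.0064394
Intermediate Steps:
H = 28063 (H = 7*(1710 + 2299) = 7*4009 = 28063)
O = 2*√6029 (O = √(28063 - 3947) = √24116 = 2*√6029 ≈ 155.29)
1/O = 1/(2*√6029) = √6029/12058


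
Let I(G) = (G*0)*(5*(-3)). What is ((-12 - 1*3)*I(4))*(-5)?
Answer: 0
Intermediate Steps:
I(G) = 0 (I(G) = 0*(-15) = 0)
((-12 - 1*3)*I(4))*(-5) = ((-12 - 1*3)*0)*(-5) = ((-12 - 3)*0)*(-5) = -15*0*(-5) = 0*(-5) = 0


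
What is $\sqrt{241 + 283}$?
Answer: $2 \sqrt{131} \approx 22.891$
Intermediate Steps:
$\sqrt{241 + 283} = \sqrt{524} = 2 \sqrt{131}$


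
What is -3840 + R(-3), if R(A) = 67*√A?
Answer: -3840 + 67*I*√3 ≈ -3840.0 + 116.05*I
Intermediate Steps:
-3840 + R(-3) = -3840 + 67*√(-3) = -3840 + 67*(I*√3) = -3840 + 67*I*√3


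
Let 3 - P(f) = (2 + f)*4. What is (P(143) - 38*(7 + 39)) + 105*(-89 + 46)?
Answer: -6840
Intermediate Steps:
P(f) = -5 - 4*f (P(f) = 3 - (2 + f)*4 = 3 - (8 + 4*f) = 3 + (-8 - 4*f) = -5 - 4*f)
(P(143) - 38*(7 + 39)) + 105*(-89 + 46) = ((-5 - 4*143) - 38*(7 + 39)) + 105*(-89 + 46) = ((-5 - 572) - 38*46) + 105*(-43) = (-577 - 1748) - 4515 = -2325 - 4515 = -6840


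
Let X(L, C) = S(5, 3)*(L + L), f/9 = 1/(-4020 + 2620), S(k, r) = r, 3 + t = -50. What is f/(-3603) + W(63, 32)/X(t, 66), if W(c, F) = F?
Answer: -26901923/267342600 ≈ -0.10063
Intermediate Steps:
t = -53 (t = -3 - 50 = -53)
f = -9/1400 (f = 9/(-4020 + 2620) = 9/(-1400) = 9*(-1/1400) = -9/1400 ≈ -0.0064286)
X(L, C) = 6*L (X(L, C) = 3*(L + L) = 3*(2*L) = 6*L)
f/(-3603) + W(63, 32)/X(t, 66) = -9/1400/(-3603) + 32/((6*(-53))) = -9/1400*(-1/3603) + 32/(-318) = 3/1681400 + 32*(-1/318) = 3/1681400 - 16/159 = -26901923/267342600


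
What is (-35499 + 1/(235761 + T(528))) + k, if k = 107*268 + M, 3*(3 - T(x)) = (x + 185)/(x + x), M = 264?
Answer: -4898914729033/746899639 ≈ -6559.0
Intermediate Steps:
T(x) = 3 - (185 + x)/(6*x) (T(x) = 3 - (x + 185)/(3*(x + x)) = 3 - (185 + x)/(3*(2*x)) = 3 - (185 + x)*1/(2*x)/3 = 3 - (185 + x)/(6*x))
k = 28940 (k = 107*268 + 264 = 28676 + 264 = 28940)
(-35499 + 1/(235761 + T(528))) + k = (-35499 + 1/(235761 + (1/6)*(-185 + 17*528)/528)) + 28940 = (-35499 + 1/(235761 + (1/6)*(1/528)*(-185 + 8976))) + 28940 = (-35499 + 1/(235761 + (1/6)*(1/528)*8791)) + 28940 = (-35499 + 1/(235761 + 8791/3168)) + 28940 = (-35499 + 1/(746899639/3168)) + 28940 = (-35499 + 3168/746899639) + 28940 = -26514190281693/746899639 + 28940 = -4898914729033/746899639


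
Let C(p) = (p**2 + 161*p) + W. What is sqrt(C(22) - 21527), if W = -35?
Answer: 8*I*sqrt(274) ≈ 132.42*I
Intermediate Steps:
C(p) = -35 + p**2 + 161*p (C(p) = (p**2 + 161*p) - 35 = -35 + p**2 + 161*p)
sqrt(C(22) - 21527) = sqrt((-35 + 22**2 + 161*22) - 21527) = sqrt((-35 + 484 + 3542) - 21527) = sqrt(3991 - 21527) = sqrt(-17536) = 8*I*sqrt(274)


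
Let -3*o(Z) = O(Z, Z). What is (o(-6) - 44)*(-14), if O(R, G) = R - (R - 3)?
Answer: 630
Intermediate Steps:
O(R, G) = 3 (O(R, G) = R - (-3 + R) = R + (3 - R) = 3)
o(Z) = -1 (o(Z) = -⅓*3 = -1)
(o(-6) - 44)*(-14) = (-1 - 44)*(-14) = -45*(-14) = 630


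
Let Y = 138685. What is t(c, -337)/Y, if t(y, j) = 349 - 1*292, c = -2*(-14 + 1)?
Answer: 57/138685 ≈ 0.00041100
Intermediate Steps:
c = 26 (c = -2*(-13) = 26)
t(y, j) = 57 (t(y, j) = 349 - 292 = 57)
t(c, -337)/Y = 57/138685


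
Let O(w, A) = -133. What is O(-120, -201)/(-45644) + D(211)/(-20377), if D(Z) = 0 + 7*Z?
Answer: -9243721/132869684 ≈ -0.069570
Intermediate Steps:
D(Z) = 7*Z
O(-120, -201)/(-45644) + D(211)/(-20377) = -133/(-45644) + (7*211)/(-20377) = -133*(-1/45644) + 1477*(-1/20377) = 133/45644 - 211/2911 = -9243721/132869684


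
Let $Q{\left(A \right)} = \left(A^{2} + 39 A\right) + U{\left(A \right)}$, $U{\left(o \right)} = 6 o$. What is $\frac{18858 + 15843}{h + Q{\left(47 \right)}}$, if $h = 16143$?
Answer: $\frac{34701}{20467} \approx 1.6955$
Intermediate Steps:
$Q{\left(A \right)} = A^{2} + 45 A$ ($Q{\left(A \right)} = \left(A^{2} + 39 A\right) + 6 A = A^{2} + 45 A$)
$\frac{18858 + 15843}{h + Q{\left(47 \right)}} = \frac{18858 + 15843}{16143 + 47 \left(45 + 47\right)} = \frac{34701}{16143 + 47 \cdot 92} = \frac{34701}{16143 + 4324} = \frac{34701}{20467}$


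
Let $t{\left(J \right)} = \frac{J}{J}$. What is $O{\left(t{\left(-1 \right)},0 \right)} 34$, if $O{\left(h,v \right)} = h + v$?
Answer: $34$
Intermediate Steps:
$t{\left(J \right)} = 1$
$O{\left(t{\left(-1 \right)},0 \right)} 34 = \left(1 + 0\right) 34 = 1 \cdot 34 = 34$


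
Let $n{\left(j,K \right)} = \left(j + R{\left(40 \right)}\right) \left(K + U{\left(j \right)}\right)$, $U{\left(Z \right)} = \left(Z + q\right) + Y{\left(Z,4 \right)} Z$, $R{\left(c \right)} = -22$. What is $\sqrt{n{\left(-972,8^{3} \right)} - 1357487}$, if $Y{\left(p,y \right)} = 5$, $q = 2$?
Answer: $\sqrt{3928605} \approx 1982.1$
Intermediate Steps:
$U{\left(Z \right)} = 2 + 6 Z$ ($U{\left(Z \right)} = \left(Z + 2\right) + 5 Z = \left(2 + Z\right) + 5 Z = 2 + 6 Z$)
$n{\left(j,K \right)} = \left(-22 + j\right) \left(2 + K + 6 j\right)$ ($n{\left(j,K \right)} = \left(j - 22\right) \left(K + \left(2 + 6 j\right)\right) = \left(-22 + j\right) \left(2 + K + 6 j\right)$)
$\sqrt{n{\left(-972,8^{3} \right)} - 1357487} = \sqrt{\left(-44 - -126360 - 22 \cdot 8^{3} + 6 \left(-972\right)^{2} + 8^{3} \left(-972\right)\right) - 1357487} = \sqrt{\left(-44 + 126360 - 11264 + 6 \cdot 944784 + 512 \left(-972\right)\right) - 1357487} = \sqrt{\left(-44 + 126360 - 11264 + 5668704 - 497664\right) - 1357487} = \sqrt{5286092 - 1357487} = \sqrt{3928605}$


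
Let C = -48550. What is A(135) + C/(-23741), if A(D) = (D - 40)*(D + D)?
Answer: 609005200/23741 ≈ 25652.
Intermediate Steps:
A(D) = 2*D*(-40 + D) (A(D) = (-40 + D)*(2*D) = 2*D*(-40 + D))
A(135) + C/(-23741) = 2*135*(-40 + 135) - 48550/(-23741) = 2*135*95 - 48550*(-1/23741) = 25650 + 48550/23741 = 609005200/23741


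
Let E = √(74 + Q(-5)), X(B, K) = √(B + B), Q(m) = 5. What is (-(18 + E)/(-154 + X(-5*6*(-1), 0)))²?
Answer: (18 + √79)²/(4*(77 - √15)²) ≈ 0.033799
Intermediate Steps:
X(B, K) = √2*√B (X(B, K) = √(2*B) = √2*√B)
E = √79 (E = √(74 + 5) = √79 ≈ 8.8882)
(-(18 + E)/(-154 + X(-5*6*(-1), 0)))² = (-(18 + √79)/(-154 + √2*√(-5*6*(-1))))² = (-(18 + √79)/(-154 + √2*√(-30*(-1))))² = (-(18 + √79)/(-154 + √2*√30))² = (-(18 + √79)/(-154 + 2*√15))² = (18 + √79)²/(-154 + 2*√15)²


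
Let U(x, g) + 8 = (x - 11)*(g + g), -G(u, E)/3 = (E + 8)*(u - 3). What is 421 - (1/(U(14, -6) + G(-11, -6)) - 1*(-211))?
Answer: 8399/40 ≈ 209.98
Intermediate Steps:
G(u, E) = -3*(-3 + u)*(8 + E) (G(u, E) = -3*(E + 8)*(u - 3) = -3*(8 + E)*(-3 + u) = -3*(-3 + u)*(8 + E))
U(x, g) = -8 + 2*g*(-11 + x) (U(x, g) = -8 + (x - 11)*(g + g) = -8 + (-11 + x)*(2*g) = -8 + 2*g*(-11 + x))
421 - (1/(U(14, -6) + G(-11, -6)) - 1*(-211)) = 421 - (1/((-8 - 22*(-6) + 2*(-6)*14) + (72 - 24*(-11) + 9*(-6) - 3*(-6)*(-11))) - 1*(-211)) = 421 - (1/((-8 + 132 - 168) + (72 + 264 - 54 - 198)) + 211) = 421 - (1/(-44 + 84) + 211) = 421 - (1/40 + 211) = 421 - 1*8441/40 = 421 - 8441/40 = 8399/40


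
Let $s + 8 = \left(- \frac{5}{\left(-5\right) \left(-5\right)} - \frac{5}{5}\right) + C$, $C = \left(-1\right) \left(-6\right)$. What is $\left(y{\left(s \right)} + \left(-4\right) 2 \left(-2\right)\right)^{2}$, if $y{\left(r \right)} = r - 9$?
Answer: $\frac{361}{25} \approx 14.44$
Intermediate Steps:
$C = 6$
$s = - \frac{16}{5}$ ($s = -8 + \left(\left(- \frac{5}{\left(-5\right) \left(-5\right)} - \frac{5}{5}\right) + 6\right) = -8 + \left(\left(- \frac{5}{25} - 1\right) + 6\right) = -8 + \left(\left(\left(-5\right) \frac{1}{25} - 1\right) + 6\right) = -8 + \left(\left(- \frac{1}{5} - 1\right) + 6\right) = -8 + \left(- \frac{6}{5} + 6\right) = -8 + \frac{24}{5} = - \frac{16}{5} \approx -3.2$)
$y{\left(r \right)} = -9 + r$
$\left(y{\left(s \right)} + \left(-4\right) 2 \left(-2\right)\right)^{2} = \left(\left(-9 - \frac{16}{5}\right) + \left(-4\right) 2 \left(-2\right)\right)^{2} = \left(- \frac{61}{5} - -16\right)^{2} = \left(- \frac{61}{5} + 16\right)^{2} = \left(\frac{19}{5}\right)^{2} = \frac{361}{25}$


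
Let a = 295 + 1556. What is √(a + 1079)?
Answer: √2930 ≈ 54.129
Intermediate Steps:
a = 1851
√(a + 1079) = √(1851 + 1079) = √2930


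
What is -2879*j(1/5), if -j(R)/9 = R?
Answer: 25911/5 ≈ 5182.2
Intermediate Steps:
j(R) = -9*R
-2879*j(1/5) = -(-25911)/5 = -2879*(-9/5) = 25911/5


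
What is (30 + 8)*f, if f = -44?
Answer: -1672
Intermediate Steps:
(30 + 8)*f = (30 + 8)*(-44) = 38*(-44) = -1672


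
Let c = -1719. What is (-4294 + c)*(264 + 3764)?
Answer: -24220364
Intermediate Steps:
(-4294 + c)*(264 + 3764) = (-4294 - 1719)*(264 + 3764) = -6013*4028 = -24220364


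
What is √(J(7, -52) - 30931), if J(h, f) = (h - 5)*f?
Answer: I*√31035 ≈ 176.17*I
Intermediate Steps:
J(h, f) = f*(-5 + h) (J(h, f) = (-5 + h)*f = f*(-5 + h))
√(J(7, -52) - 30931) = √(-52*(-5 + 7) - 30931) = √(-52*2 - 30931) = √(-104 - 30931) = √(-31035) = I*√31035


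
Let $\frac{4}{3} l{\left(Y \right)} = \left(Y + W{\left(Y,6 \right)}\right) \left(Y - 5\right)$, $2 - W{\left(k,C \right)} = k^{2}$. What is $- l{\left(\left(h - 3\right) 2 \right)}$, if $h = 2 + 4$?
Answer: $21$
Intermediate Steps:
$W{\left(k,C \right)} = 2 - k^{2}$
$h = 6$
$l{\left(Y \right)} = \frac{3 \left(-5 + Y\right) \left(2 + Y - Y^{2}\right)}{4}$ ($l{\left(Y \right)} = \frac{3 \left(Y - \left(-2 + Y^{2}\right)\right) \left(Y - 5\right)}{4} = \frac{3 \left(2 + Y - Y^{2}\right) \left(-5 + Y\right)}{4} = \frac{3 \left(-5 + Y\right) \left(2 + Y - Y^{2}\right)}{4}$)
$- l{\left(\left(h - 3\right) 2 \right)} = - (- \frac{15}{2} - \frac{9 \left(6 - 3\right) 2}{4} - \frac{3 \left(\left(6 - 3\right) 2\right)^{3}}{4} + \frac{9 \left(\left(6 - 3\right) 2\right)^{2}}{2}) = - (- \frac{15}{2} - \frac{9 \cdot 3 \cdot 2}{4} - \frac{3 \left(3 \cdot 2\right)^{3}}{4} + \frac{9 \left(3 \cdot 2\right)^{2}}{2}) = - (- \frac{15}{2} - \frac{27}{2} - \frac{3 \cdot 6^{3}}{4} + \frac{9 \cdot 6^{2}}{2}) = - (- \frac{15}{2} - \frac{27}{2} - 162 + \frac{9}{2} \cdot 36) = - (- \frac{15}{2} - \frac{27}{2} - 162 + 162) = \left(-1\right) \left(-21\right) = 21$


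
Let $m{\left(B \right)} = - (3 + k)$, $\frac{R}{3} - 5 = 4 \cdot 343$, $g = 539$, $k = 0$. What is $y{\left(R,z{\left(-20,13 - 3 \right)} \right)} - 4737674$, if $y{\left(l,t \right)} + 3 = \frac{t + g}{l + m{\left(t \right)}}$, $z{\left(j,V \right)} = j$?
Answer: $- \frac{6519043379}{1376} \approx -4.7377 \cdot 10^{6}$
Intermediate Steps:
$R = 4131$ ($R = 15 + 3 \cdot 4 \cdot 343 = 15 + 3 \cdot 1372 = 15 + 4116 = 4131$)
$m{\left(B \right)} = -3$ ($m{\left(B \right)} = - (3 + 0) = \left(-1\right) 3 = -3$)
$y{\left(l,t \right)} = -3 + \frac{539 + t}{-3 + l}$ ($y{\left(l,t \right)} = -3 + \frac{t + 539}{l - 3} = -3 + \frac{539 + t}{-3 + l}$)
$y{\left(R,z{\left(-20,13 - 3 \right)} \right)} - 4737674 = \frac{548 - 20 - 12393}{-3 + 4131} - 4737674 = \frac{548 - 20 - 12393}{4128} - 4737674 = \frac{1}{4128} \left(-11865\right) - 4737674 = - \frac{3955}{1376} - 4737674 = - \frac{6519043379}{1376}$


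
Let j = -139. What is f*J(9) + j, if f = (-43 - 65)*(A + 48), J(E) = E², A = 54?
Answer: -892435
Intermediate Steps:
f = -11016 (f = (-43 - 65)*(54 + 48) = -108*102 = -11016)
f*J(9) + j = -11016*9² - 139 = -11016*81 - 139 = -892296 - 139 = -892435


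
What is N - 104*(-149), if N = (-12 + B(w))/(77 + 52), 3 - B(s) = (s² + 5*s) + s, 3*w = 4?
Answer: 17990687/1161 ≈ 15496.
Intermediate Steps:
w = 4/3 (w = (⅓)*4 = 4/3 ≈ 1.3333)
B(s) = 3 - s² - 6*s (B(s) = 3 - ((s² + 5*s) + s) = 3 - (s² + 6*s) = 3 + (-s² - 6*s) = 3 - s² - 6*s)
N = -169/1161 (N = (-12 + (3 - (4/3)² - 6*4/3))/(77 + 52) = (-12 + (3 - 1*16/9 - 8))/129 = (-12 + (3 - 16/9 - 8))*(1/129) = (-12 - 61/9)*(1/129) = -169/9*1/129 = -169/1161 ≈ -0.14556)
N - 104*(-149) = -169/1161 - 104*(-149) = -169/1161 + 15496 = 17990687/1161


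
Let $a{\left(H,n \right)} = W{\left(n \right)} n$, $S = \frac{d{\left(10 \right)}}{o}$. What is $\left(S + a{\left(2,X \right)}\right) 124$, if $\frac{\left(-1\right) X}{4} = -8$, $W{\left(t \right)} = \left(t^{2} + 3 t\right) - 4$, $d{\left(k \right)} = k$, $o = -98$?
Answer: $\frac{216985492}{49} \approx 4.4283 \cdot 10^{6}$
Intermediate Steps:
$W{\left(t \right)} = -4 + t^{2} + 3 t$
$X = 32$ ($X = \left(-4\right) \left(-8\right) = 32$)
$S = - \frac{5}{49}$ ($S = \frac{10}{-98} = 10 \left(- \frac{1}{98}\right) = - \frac{5}{49} \approx -0.10204$)
$a{\left(H,n \right)} = n \left(-4 + n^{2} + 3 n\right)$ ($a{\left(H,n \right)} = \left(-4 + n^{2} + 3 n\right) n = n \left(-4 + n^{2} + 3 n\right)$)
$\left(S + a{\left(2,X \right)}\right) 124 = \left(- \frac{5}{49} + 32 \left(-4 + 32^{2} + 3 \cdot 32\right)\right) 124 = \left(- \frac{5}{49} + 32 \left(-4 + 1024 + 96\right)\right) 124 = \left(- \frac{5}{49} + 32 \cdot 1116\right) 124 = \left(- \frac{5}{49} + 35712\right) 124 = \frac{1749883}{49} \cdot 124 = \frac{216985492}{49}$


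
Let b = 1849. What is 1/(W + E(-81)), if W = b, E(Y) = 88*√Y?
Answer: 1849/4046065 - 792*I/4046065 ≈ 0.00045699 - 0.00019575*I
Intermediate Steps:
W = 1849
1/(W + E(-81)) = 1/(1849 + 88*√(-81)) = 1/(1849 + 88*(9*I)) = 1/(1849 + 792*I) = (1849 - 792*I)/4046065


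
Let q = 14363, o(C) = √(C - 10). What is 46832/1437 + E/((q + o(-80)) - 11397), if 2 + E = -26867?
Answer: 148736565637/6320821251 + 80607*I*√10/8797246 ≈ 23.531 + 0.028975*I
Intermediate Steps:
E = -26869 (E = -2 - 26867 = -26869)
o(C) = √(-10 + C)
46832/1437 + E/((q + o(-80)) - 11397) = 46832/1437 - 26869/((14363 + √(-10 - 80)) - 11397) = 46832*(1/1437) - 26869/((14363 + √(-90)) - 11397) = 46832/1437 - 26869/((14363 + 3*I*√10) - 11397) = 46832/1437 - 26869/(2966 + 3*I*√10)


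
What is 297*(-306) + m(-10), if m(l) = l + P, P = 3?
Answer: -90889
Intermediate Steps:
m(l) = 3 + l (m(l) = l + 3 = 3 + l)
297*(-306) + m(-10) = 297*(-306) + (3 - 10) = -90882 - 7 = -90889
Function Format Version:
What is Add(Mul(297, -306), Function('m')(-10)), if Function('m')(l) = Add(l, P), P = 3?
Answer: -90889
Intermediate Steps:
Function('m')(l) = Add(3, l) (Function('m')(l) = Add(l, 3) = Add(3, l))
Add(Mul(297, -306), Function('m')(-10)) = Add(Mul(297, -306), Add(3, -10)) = Add(-90882, -7) = -90889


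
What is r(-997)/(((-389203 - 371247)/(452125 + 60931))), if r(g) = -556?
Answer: 142629568/380225 ≈ 375.12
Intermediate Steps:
r(-997)/(((-389203 - 371247)/(452125 + 60931))) = -556*(452125 + 60931)/(-389203 - 371247) = -556/((-760450/513056)) = -556/((-760450*1/513056)) = -556/(-380225/256528) = -556*(-256528/380225) = 142629568/380225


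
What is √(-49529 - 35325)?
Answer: I*√84854 ≈ 291.3*I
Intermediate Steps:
√(-49529 - 35325) = √(-84854) = I*√84854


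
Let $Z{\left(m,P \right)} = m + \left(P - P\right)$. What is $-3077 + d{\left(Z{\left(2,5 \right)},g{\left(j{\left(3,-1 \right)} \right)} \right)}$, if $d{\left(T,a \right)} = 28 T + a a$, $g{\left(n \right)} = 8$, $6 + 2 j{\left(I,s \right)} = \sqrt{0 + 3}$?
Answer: $-2957$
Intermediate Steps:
$j{\left(I,s \right)} = -3 + \frac{\sqrt{3}}{2}$ ($j{\left(I,s \right)} = -3 + \frac{\sqrt{0 + 3}}{2} = -3 + \frac{\sqrt{3}}{2}$)
$Z{\left(m,P \right)} = m$ ($Z{\left(m,P \right)} = m + 0 = m$)
$d{\left(T,a \right)} = a^{2} + 28 T$ ($d{\left(T,a \right)} = 28 T + a^{2} = a^{2} + 28 T$)
$-3077 + d{\left(Z{\left(2,5 \right)},g{\left(j{\left(3,-1 \right)} \right)} \right)} = -3077 + \left(8^{2} + 28 \cdot 2\right) = -3077 + \left(64 + 56\right) = -3077 + 120 = -2957$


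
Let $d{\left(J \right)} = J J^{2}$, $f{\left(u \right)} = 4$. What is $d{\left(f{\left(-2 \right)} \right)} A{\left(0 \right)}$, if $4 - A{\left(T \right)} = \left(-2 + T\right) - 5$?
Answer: $704$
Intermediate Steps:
$d{\left(J \right)} = J^{3}$
$A{\left(T \right)} = 11 - T$ ($A{\left(T \right)} = 4 - \left(\left(-2 + T\right) - 5\right) = 4 - \left(-7 + T\right) = 11 - T$)
$d{\left(f{\left(-2 \right)} \right)} A{\left(0 \right)} = 4^{3} \left(11 - 0\right) = 64 \left(11 + 0\right) = 64 \cdot 11 = 704$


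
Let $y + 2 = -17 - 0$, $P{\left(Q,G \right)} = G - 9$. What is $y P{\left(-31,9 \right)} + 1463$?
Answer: $1463$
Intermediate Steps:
$P{\left(Q,G \right)} = -9 + G$ ($P{\left(Q,G \right)} = G - 9 = -9 + G$)
$y = -19$ ($y = -2 - 17 = -19$)
$y P{\left(-31,9 \right)} + 1463 = - 19 \left(-9 + 9\right) + 1463 = \left(-19\right) 0 + 1463 = 0 + 1463 = 1463$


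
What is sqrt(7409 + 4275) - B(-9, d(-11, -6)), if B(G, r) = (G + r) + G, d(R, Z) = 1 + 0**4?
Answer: 17 + 2*sqrt(2921) ≈ 125.09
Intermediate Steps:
d(R, Z) = 1 (d(R, Z) = 1 + 0 = 1)
B(G, r) = r + 2*G
sqrt(7409 + 4275) - B(-9, d(-11, -6)) = sqrt(7409 + 4275) - (1 + 2*(-9)) = sqrt(11684) - (1 - 18) = 2*sqrt(2921) - 1*(-17) = 2*sqrt(2921) + 17 = 17 + 2*sqrt(2921)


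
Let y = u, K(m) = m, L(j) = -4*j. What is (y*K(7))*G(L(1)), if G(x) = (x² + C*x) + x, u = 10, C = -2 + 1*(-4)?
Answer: 2520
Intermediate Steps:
C = -6 (C = -2 - 4 = -6)
y = 10
G(x) = x² - 5*x (G(x) = (x² - 6*x) + x = x² - 5*x)
(y*K(7))*G(L(1)) = (10*7)*((-4*1)*(-5 - 4*1)) = 70*(-4*(-5 - 4)) = 70*(-4*(-9)) = 70*36 = 2520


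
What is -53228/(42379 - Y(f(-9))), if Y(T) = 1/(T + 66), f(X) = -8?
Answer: -3087224/2457981 ≈ -1.2560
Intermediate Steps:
Y(T) = 1/(66 + T)
-53228/(42379 - Y(f(-9))) = -53228/(42379 - 1/(66 - 8)) = -53228/(42379 - 1/58) = -53228/2457981/58 = -53228*58/2457981 = -3087224/2457981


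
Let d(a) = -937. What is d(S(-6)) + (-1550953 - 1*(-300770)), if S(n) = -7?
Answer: -1251120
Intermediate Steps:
d(S(-6)) + (-1550953 - 1*(-300770)) = -937 + (-1550953 - 1*(-300770)) = -937 + (-1550953 + 300770) = -937 - 1250183 = -1251120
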